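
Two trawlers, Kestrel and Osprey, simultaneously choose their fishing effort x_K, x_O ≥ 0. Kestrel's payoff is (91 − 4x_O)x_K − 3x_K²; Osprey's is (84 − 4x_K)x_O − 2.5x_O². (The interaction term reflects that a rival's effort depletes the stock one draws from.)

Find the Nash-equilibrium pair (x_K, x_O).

8.5, 10

Expanding Kestrel's payoff: 91x_K − 4x_Ox_K − 3x_K².
∂π/∂x_K = 91 − 4x_O − 6x_K = 0, so x_K = 91/6 − (2/3)x_O.
Likewise for Osprey: x_O = 16.8 − 0.8x_K.
Solving the two reaction functions simultaneously: (1 − (−2/3)(−0.8))x_K = 91/6 − (2/3)·16.8, so (7/15)x_K = 119/30 and x_K = 8.5.
Then x_O = 16.8 − 0.8·8.5 = 10.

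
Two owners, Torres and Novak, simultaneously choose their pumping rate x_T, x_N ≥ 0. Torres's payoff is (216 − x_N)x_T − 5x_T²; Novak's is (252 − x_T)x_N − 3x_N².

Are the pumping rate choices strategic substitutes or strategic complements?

strategic substitutes

Expanding Torres's payoff: 216x_T − x_Nx_T − 5x_T².
∂π/∂x_T = 216 − x_N − 10x_T = 0, so x_T = 21.6 − 0.1x_N.
The best-response slope dx_T/dx_N = −0.1 < 0: the reaction function is downward-sloping, so the choices are strategic substitutes.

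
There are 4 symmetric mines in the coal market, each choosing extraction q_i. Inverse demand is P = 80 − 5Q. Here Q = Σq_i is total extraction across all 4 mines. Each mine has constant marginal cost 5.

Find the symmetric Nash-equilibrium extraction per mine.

3

A representative mine's profit is π_i = q_i(80 − 5Q) − 5q_i, with Q = q_i + Σ_{j≠i} q_j.
First-order condition: 75 − 10q_i − 5Σ_{j≠i} q_j = 0.
In a symmetric equilibrium every mine chooses the same q, so Σ_{j≠i} q_j = 3q. The condition becomes 75 − 25q = 0, giving q = 75/25 = 3.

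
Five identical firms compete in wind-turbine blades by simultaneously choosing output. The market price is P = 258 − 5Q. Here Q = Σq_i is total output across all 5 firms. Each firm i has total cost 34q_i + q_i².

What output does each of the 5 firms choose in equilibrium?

A representative firm's profit is π_i = q_i(258 − 5Q) − 34q_i − q_i², with Q = q_i + Σ_{j≠i} q_j.
First-order condition: 224 − 12q_i − 5Σ_{j≠i} q_j = 0.
Imposing symmetry (q_j = q for all j) turns Σ_{j≠i} q_j into 4q, so 224 = 32q and q = 7.

7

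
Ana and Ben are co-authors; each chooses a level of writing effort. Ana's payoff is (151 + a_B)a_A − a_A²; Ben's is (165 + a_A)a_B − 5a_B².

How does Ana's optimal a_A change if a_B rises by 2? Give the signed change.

1

Expanding Ana's payoff: 151a_A + a_Ba_A − a_A².
∂π/∂a_A = 151 + a_B − 2a_A = 0, so a_A = 75.5 + 0.5a_B.
The reaction-function slope is 0.5, so a 2-unit rise in a_B moves a_A by 0.5 × 2 = 1. Ana's best response rises — the actions are strategic complements.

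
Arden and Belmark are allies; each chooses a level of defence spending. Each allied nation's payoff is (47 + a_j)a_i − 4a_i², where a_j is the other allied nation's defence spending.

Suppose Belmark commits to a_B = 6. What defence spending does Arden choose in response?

6.625

Arden's payoff is (47 + a_B)a_A − 4a_A².
∂π/∂a_A = 47 + a_B − 8a_A = 0, so a_A = 5.875 + 0.125a_B.
At a_B = 6: a_A = 5.875 + 0.125·6 = 6.625.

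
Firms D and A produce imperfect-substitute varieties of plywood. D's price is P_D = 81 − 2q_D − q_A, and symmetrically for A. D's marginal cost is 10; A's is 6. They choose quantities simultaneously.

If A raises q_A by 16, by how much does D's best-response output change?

-4

Firm D's profit: π = q_D(81 − 2q_D − q_A) − 10q_D.
∂π/∂q_D = 71 − 4q_D − q_A = 0 ⇒ q_D = 17.75 − 0.25q_A.
The reaction-function slope is −0.25, so a 16-unit rise in q_A moves q_D by −0.25 × 16 = −4. D's best response falls — the actions are strategic substitutes.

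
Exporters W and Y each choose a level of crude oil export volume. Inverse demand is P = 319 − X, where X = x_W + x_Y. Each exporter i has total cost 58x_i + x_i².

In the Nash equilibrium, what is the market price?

Exporter W's profit: π = x_W(319 − (x_W + x_Y)) − 58x_W − x_W².
∂π/∂x_W = 261 − 4x_W − x_Y = 0, so x_W = 65.25 − 0.25x_Y.
Setting x_W = x_Y in the reaction function: x_W = 65.25 − 0.25x_W, so x_W = 65.25 / 1.25 = 52.2.
Equilibrium price: P = 319 − 104.4 = 214.6.

214.6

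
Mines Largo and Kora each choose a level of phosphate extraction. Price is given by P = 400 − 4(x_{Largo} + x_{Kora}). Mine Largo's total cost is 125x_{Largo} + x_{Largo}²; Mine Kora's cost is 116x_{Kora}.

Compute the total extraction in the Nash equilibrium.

Mine Largo's profit: π = x_{Largo}(400 − 4(x_{Largo} + x_{Kora})) − 125x_{Largo} − x_{Largo}².
∂π/∂x_{Largo} = 275 − 10x_{Largo} − 4x_{Kora} = 0, so x_{Largo} = 27.5 − 0.4x_{Kora}.
For Kora: ∂π/∂x_{Kora} = 284 − 8x_{Kora} − 4x_{Largo} = 0 ⇒ x_{Kora} = 35.5 − 0.5x_{Largo}.
Solving the two reaction functions simultaneously: (1 − (−0.4)(−0.5))x_{Largo} = 27.5 − 0.4·35.5, so 0.8x_{Largo} = 13.3 and x_{Largo} = 16.625.
Then x_{Kora} = 35.5 − 0.5·16.625 = 27.1875.
Total extraction: 16.625 + 27.1875 = 43.8125.

43.8125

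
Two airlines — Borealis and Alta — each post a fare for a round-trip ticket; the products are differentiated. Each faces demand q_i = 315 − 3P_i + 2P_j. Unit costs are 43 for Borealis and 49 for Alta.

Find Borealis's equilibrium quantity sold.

Borealis's profit: π = (P_{Borealis} − 43)(315 − 3P_{Borealis} + 2P_{Alta}).
∂π/∂P_{Borealis} = 444 − 6P_{Borealis} + 2P_{Alta} = 0 ⇒ P_{Borealis} = 74 + (1/3)P_{Alta}.
Similarly P_{Alta} = 77 + (1/3)P_{Borealis}.
Solving the two reaction functions simultaneously: (1 − (1/3)(1/3))P_{Borealis} = 74 + (1/3)·77, so (8/9)P_{Borealis} = 299/3 and P_{Borealis} = 112.125.
Then P_{Alta} = 77 + (1/3)·112.125 = 114.375.
q_{Borealis} = 315 − 3·112.125 + 2·114.375 = 207.375.

207.375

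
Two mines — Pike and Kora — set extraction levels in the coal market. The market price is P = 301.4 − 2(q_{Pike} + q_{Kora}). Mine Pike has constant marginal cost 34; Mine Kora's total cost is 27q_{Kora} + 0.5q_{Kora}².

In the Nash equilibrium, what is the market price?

Mine Pike's profit: π = q_{Pike}(301.4 − 2(q_{Pike} + q_{Kora})) − 34q_{Pike}.
∂π/∂q_{Pike} = 267.4 − 4q_{Pike} − 2q_{Kora} = 0, so q_{Pike} = 66.85 − 0.5q_{Kora}.
For Kora: ∂π/∂q_{Kora} = 274.4 − 5q_{Kora} − 2q_{Pike} = 0 ⇒ q_{Kora} = 54.88 − 0.4q_{Pike}.
Plugging q_{Kora} into Pike's best response: q_{Pike} = 66.85 − 0.5(54.88 − 0.4q_{Pike}) ⇒ 0.8q_{Pike} = 39.41, so q_{Pike} = 49.2625.
Then q_{Kora} = 54.88 − 0.4·49.2625 = 35.175.
Equilibrium price: P = 301.4 − 2·84.4375 = 132.525.

132.525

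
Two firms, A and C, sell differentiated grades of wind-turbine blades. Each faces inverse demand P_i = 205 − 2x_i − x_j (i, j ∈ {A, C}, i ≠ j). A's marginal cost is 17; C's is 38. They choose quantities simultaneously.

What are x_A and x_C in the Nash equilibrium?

Firm A's profit: π = x_A(205 − 2x_A − x_C) − 17x_A.
∂π/∂x_A = 188 − 4x_A − x_C = 0 ⇒ x_A = 47 − 0.25x_C.
Similarly x_C = 41.75 − 0.25x_A.
Plugging x_C into A's best response: x_A = 47 − 0.25(41.75 − 0.25x_A) ⇒ 0.9375x_A = 36.5625, so x_A = 39.
Then x_C = 41.75 − 0.25·39 = 32.

39, 32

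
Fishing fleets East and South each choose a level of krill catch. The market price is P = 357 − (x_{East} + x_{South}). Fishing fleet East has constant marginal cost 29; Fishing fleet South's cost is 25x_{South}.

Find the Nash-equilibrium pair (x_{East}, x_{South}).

108, 112

Fishing fleet East's profit: π = x_{East}(357 − (x_{East} + x_{South})) − 29x_{East}.
∂π/∂x_{East} = 328 − 2x_{East} − x_{South} = 0, so x_{East} = 164 − 0.5x_{South}.
By the same steps for South: x_{South} = 166 − 0.5x_{East}.
Plugging x_{South} into East's best response: x_{East} = 164 − 0.5(166 − 0.5x_{East}) ⇒ 0.75x_{East} = 81, so x_{East} = 108.
Then x_{South} = 166 − 0.5·108 = 112.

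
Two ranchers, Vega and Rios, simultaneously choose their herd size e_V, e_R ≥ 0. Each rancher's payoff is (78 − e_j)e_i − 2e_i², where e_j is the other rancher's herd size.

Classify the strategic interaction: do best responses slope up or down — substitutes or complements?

Vega's payoff is (78 − e_R)e_V − 2e_V².
∂π/∂e_V = 78 − e_R − 4e_V = 0, so e_V = 19.5 − 0.25e_R.
The best-response slope de_V/de_R = −0.25 < 0: the reaction function is downward-sloping, so the choices are strategic substitutes.

strategic substitutes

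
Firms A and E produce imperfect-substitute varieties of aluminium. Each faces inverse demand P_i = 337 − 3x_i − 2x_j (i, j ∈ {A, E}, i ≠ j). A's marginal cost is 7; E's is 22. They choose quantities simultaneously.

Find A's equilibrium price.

133.5625

Firm A's profit: π = x_A(337 − 3x_A − 2x_E) − 7x_A.
∂π/∂x_A = 330 − 6x_A − 2x_E = 0 ⇒ x_A = 55 − (1/3)x_E.
Similarly x_E = 52.5 − (1/3)x_A.
Plugging x_E into A's best response: x_A = 55 − (1/3)(52.5 − (1/3)x_A) ⇒ (8/9)x_A = 37.5, so x_A = 42.1875.
Then x_E = 52.5 − (1/3)·42.1875 = 38.4375.
P_A = 337 − 3·42.1875 − 2·38.4375 = 133.5625.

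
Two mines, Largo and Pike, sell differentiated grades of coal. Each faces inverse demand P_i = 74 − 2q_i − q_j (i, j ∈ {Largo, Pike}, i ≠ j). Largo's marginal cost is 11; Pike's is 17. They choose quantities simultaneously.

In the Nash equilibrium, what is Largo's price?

37

Mine Largo's profit: π = q_{Largo}(74 − 2q_{Largo} − q_{Pike}) − 11q_{Largo}.
∂π/∂q_{Largo} = 63 − 4q_{Largo} − q_{Pike} = 0 ⇒ q_{Largo} = 15.75 − 0.25q_{Pike}.
Similarly q_{Pike} = 14.25 − 0.25q_{Largo}.
Plugging q_{Pike} into Largo's best response: q_{Largo} = 15.75 − 0.25(14.25 − 0.25q_{Largo}) ⇒ 0.9375q_{Largo} = 12.1875, so q_{Largo} = 13.
Then q_{Pike} = 14.25 − 0.25·13 = 11.
P_{Largo} = 74 − 2·13 − 11 = 37.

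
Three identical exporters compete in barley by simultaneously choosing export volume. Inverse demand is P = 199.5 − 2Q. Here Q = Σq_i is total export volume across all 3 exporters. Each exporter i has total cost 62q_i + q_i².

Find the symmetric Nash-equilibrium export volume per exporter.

13.75

A representative exporter's profit is π_i = q_i(199.5 − 2Q) − 62q_i − q_i², with Q = q_i + Σ_{j≠i} q_j.
First-order condition: 137.5 − 6q_i − 2Σ_{j≠i} q_j = 0.
In a symmetric equilibrium every exporter chooses the same q, so Σ_{j≠i} q_j = 2q. The condition becomes 137.5 − 10q = 0, giving q = 137.5/10 = 13.75.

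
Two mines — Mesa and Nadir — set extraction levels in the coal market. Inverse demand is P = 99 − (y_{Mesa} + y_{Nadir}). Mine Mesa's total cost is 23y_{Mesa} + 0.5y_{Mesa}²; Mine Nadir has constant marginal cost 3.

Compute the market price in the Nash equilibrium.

Mine Mesa's profit: π = y_{Mesa}(99 − (y_{Mesa} + y_{Nadir})) − 23y_{Mesa} − 0.5y_{Mesa}².
∂π/∂y_{Mesa} = 76 − 3y_{Mesa} − y_{Nadir} = 0, so y_{Mesa} = 76/3 − (1/3)y_{Nadir}.
For Nadir: ∂π/∂y_{Nadir} = 96 − 2y_{Nadir} − y_{Mesa} = 0 ⇒ y_{Nadir} = 48 − 0.5y_{Mesa}.
Plugging y_{Nadir} into Mesa's best response: y_{Mesa} = 76/3 − (1/3)(48 − 0.5y_{Mesa}) ⇒ (5/6)y_{Mesa} = 28/3, so y_{Mesa} = 11.2.
Then y_{Nadir} = 48 − 0.5·11.2 = 42.4.
Equilibrium price: P = 99 − 53.6 = 45.4.

45.4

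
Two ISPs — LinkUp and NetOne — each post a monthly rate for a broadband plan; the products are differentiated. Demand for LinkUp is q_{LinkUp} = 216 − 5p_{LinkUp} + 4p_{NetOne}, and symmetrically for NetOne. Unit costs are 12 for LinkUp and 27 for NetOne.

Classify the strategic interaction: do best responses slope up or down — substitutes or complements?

LinkUp's profit: π = (p_{LinkUp} − 12)(216 − 5p_{LinkUp} + 4p_{NetOne}).
∂π/∂p_{LinkUp} = 276 − 10p_{LinkUp} + 4p_{NetOne} = 0 ⇒ p_{LinkUp} = 27.6 + 0.4p_{NetOne}.
The best-response slope dp_{LinkUp}/dp_{NetOne} = 0.4 > 0: the reaction function is upward-sloping, so the choices are strategic complements.

strategic complements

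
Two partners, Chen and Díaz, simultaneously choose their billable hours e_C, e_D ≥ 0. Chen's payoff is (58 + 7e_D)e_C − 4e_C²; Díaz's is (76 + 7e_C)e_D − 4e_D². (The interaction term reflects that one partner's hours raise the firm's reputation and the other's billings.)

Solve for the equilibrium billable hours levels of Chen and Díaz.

Expanding Chen's payoff: 58e_C + 7e_De_C − 4e_C².
∂π/∂e_C = 58 + 7e_D − 8e_C = 0, so e_C = 7.25 + 0.875e_D.
Likewise for Díaz: e_D = 9.5 + 0.875e_C.
Substituting the second reaction function into the first: e_C = 7.25 + 0.875(9.5 + 0.875e_C), which gives (15/64)e_C = 15.5625 ⇒ e_C = 66.4.
Then e_D = 9.5 + 0.875·66.4 = 67.6.

66.4, 67.6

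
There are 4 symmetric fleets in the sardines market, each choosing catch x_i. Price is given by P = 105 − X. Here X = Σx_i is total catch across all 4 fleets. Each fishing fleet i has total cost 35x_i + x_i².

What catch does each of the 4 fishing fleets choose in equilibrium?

A representative fishing fleet's profit is π_i = x_i(105 − X) − 35x_i − x_i², with X = x_i + Σ_{j≠i} x_j.
First-order condition: 70 − 4x_i − Σ_{j≠i} x_j = 0.
Imposing symmetry (x_j = x for all j) turns Σ_{j≠i} x_j into 3x, so 70 = 7x and x = 10.

10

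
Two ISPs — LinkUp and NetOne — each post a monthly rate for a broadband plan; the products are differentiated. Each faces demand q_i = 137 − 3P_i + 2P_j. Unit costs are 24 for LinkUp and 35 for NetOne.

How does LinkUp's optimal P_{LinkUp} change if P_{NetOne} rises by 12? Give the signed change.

4

LinkUp's profit: π = (P_{LinkUp} − 24)(137 − 3P_{LinkUp} + 2P_{NetOne}).
∂π/∂P_{LinkUp} = 209 − 6P_{LinkUp} + 2P_{NetOne} = 0 ⇒ P_{LinkUp} = 209/6 + (1/3)P_{NetOne}.
The reaction-function slope is 1/3, so a 12-unit rise in P_{NetOne} moves P_{LinkUp} by 1/3 × 12 = 4. LinkUp's best response rises — the actions are strategic complements.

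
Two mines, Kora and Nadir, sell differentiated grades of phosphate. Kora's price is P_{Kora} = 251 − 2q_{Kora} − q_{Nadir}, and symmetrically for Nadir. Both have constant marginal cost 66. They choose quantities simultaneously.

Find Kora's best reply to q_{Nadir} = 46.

Mine Kora's profit: π = q_{Kora}(251 − 2q_{Kora} − q_{Nadir}) − 66q_{Kora}.
∂π/∂q_{Kora} = 185 − 4q_{Kora} − q_{Nadir} = 0 ⇒ q_{Kora} = 46.25 − 0.25q_{Nadir}.
At q_{Nadir} = 46: q_{Kora} = 46.25 − 0.25·46 = 34.75.

34.75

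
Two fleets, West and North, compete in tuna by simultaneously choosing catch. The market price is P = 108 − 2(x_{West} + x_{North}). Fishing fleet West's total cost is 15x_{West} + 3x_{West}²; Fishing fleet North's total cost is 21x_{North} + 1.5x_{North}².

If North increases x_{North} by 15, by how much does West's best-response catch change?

Fishing fleet West's profit: π = x_{West}(108 − 2(x_{West} + x_{North})) − 15x_{West} − 3x_{West}².
∂π/∂x_{West} = 93 − 10x_{West} − 2x_{North} = 0, so x_{West} = 9.3 − 0.2x_{North}.
The reaction-function slope is −0.2, so a 15-unit rise in x_{North} moves x_{West} by −0.2 × 15 = −3. West's best response falls — the actions are strategic substitutes.

-3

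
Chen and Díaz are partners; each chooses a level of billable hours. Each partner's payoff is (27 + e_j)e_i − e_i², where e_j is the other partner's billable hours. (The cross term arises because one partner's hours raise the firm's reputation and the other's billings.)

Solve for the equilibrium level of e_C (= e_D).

27

Chen's payoff is (27 + e_D)e_C − e_C².
∂π/∂e_C = 27 + e_D − 2e_C = 0, so e_C = 13.5 + 0.5e_D.
The game is symmetric, so in equilibrium e_D = e_C: the reaction function gives 0.5e_C = 13.5, hence e_C = 27.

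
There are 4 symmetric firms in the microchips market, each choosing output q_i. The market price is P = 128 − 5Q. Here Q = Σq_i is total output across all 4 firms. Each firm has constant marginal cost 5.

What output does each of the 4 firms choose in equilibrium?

A representative firm's profit is π_i = q_i(128 − 5Q) − 5q_i, with Q = q_i + Σ_{j≠i} q_j.
First-order condition: 123 − 10q_i − 5Σ_{j≠i} q_j = 0.
Imposing symmetry (q_j = q for all j) turns Σ_{j≠i} q_j into 3q, so 123 = 25q and q = 4.92.

4.92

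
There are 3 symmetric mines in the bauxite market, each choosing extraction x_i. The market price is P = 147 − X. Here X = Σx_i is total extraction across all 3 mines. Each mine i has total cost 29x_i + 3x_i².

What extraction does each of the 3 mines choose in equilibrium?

11.8

A representative mine's profit is π_i = x_i(147 − X) − 29x_i − 3x_i², with X = x_i + Σ_{j≠i} x_j.
First-order condition: 118 − 8x_i − Σ_{j≠i} x_j = 0.
In a symmetric equilibrium every mine chooses the same x, so Σ_{j≠i} x_j = 2x. The condition becomes 118 − 10x = 0, giving x = 118/10 = 11.8.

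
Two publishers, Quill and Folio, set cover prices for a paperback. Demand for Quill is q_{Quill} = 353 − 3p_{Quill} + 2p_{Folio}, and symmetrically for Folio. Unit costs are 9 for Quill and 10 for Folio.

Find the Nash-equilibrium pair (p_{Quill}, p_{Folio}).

Quill's profit: π = (p_{Quill} − 9)(353 − 3p_{Quill} + 2p_{Folio}).
∂π/∂p_{Quill} = 380 − 6p_{Quill} + 2p_{Folio} = 0 ⇒ p_{Quill} = 190/3 + (1/3)p_{Folio}.
Similarly p_{Folio} = 383/6 + (1/3)p_{Quill}.
Solving the two reaction functions simultaneously: (1 − (1/3)(1/3))p_{Quill} = 190/3 + (1/3)·(383/6), so (8/9)p_{Quill} = 1523/18 and p_{Quill} = 95.1875.
Then p_{Folio} = 383/6 + (1/3)·95.1875 = 95.5625.

95.1875, 95.5625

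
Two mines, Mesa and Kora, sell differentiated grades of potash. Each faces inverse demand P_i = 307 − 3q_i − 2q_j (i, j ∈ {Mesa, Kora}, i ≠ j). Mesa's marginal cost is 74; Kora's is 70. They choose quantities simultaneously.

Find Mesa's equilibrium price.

160.625

Mine Mesa's profit: π = q_{Mesa}(307 − 3q_{Mesa} − 2q_{Kora}) − 74q_{Mesa}.
∂π/∂q_{Mesa} = 233 − 6q_{Mesa} − 2q_{Kora} = 0 ⇒ q_{Mesa} = 233/6 − (1/3)q_{Kora}.
Similarly q_{Kora} = 39.5 − (1/3)q_{Mesa}.
Substituting the second reaction function into the first: q_{Mesa} = 233/6 − (1/3)(39.5 − (1/3)q_{Mesa}), which gives (8/9)q_{Mesa} = 77/3 ⇒ q_{Mesa} = 28.875.
Then q_{Kora} = 39.5 − (1/3)·28.875 = 29.875.
P_{Mesa} = 307 − 3·28.875 − 2·29.875 = 160.625.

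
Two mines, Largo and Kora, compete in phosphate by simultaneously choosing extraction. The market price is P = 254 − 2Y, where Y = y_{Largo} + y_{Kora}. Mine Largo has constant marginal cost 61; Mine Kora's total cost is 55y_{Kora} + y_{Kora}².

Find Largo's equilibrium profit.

2888

Mine Largo's profit: π = y_{Largo}(254 − 2(y_{Largo} + y_{Kora})) − 61y_{Largo}.
∂π/∂y_{Largo} = 193 − 4y_{Largo} − 2y_{Kora} = 0, so y_{Largo} = 48.25 − 0.5y_{Kora}.
For Kora: ∂π/∂y_{Kora} = 199 − 6y_{Kora} − 2y_{Largo} = 0 ⇒ y_{Kora} = 199/6 − (1/3)y_{Largo}.
Substituting the second reaction function into the first: y_{Largo} = 48.25 − 0.5(199/6 − (1/3)y_{Largo}), which gives (5/6)y_{Largo} = 95/3 ⇒ y_{Largo} = 38.
Then y_{Kora} = 199/6 − (1/3)·38 = 20.5.
Price P = 254 − 2·58.5 = 137.
Largo's profit: (137 − 61)·38 = 2888.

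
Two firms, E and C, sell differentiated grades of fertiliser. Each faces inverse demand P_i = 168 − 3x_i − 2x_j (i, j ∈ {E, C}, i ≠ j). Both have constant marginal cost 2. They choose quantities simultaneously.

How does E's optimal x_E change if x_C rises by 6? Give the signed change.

-2

Firm E's profit: π = x_E(168 − 3x_E − 2x_C) − 2x_E.
∂π/∂x_E = 166 − 6x_E − 2x_C = 0 ⇒ x_E = 83/3 − (1/3)x_C.
The reaction-function slope is −1/3, so a 6-unit rise in x_C moves x_E by −1/3 × 6 = −2. E's best response falls — the actions are strategic substitutes.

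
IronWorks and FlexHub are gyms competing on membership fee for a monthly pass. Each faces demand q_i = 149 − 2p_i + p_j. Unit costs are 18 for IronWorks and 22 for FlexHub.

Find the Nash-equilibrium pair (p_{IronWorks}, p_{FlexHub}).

62.2, 63.8

IronWorks's profit: π = (p_{IronWorks} − 18)(149 − 2p_{IronWorks} + p_{FlexHub}).
∂π/∂p_{IronWorks} = 185 − 4p_{IronWorks} + p_{FlexHub} = 0 ⇒ p_{IronWorks} = 46.25 + 0.25p_{FlexHub}.
Similarly p_{FlexHub} = 48.25 + 0.25p_{IronWorks}.
Solving the two reaction functions simultaneously: (1 − (0.25)(0.25))p_{IronWorks} = 46.25 + 0.25·48.25, so 0.9375p_{IronWorks} = 58.3125 and p_{IronWorks} = 62.2.
Then p_{FlexHub} = 48.25 + 0.25·62.2 = 63.8.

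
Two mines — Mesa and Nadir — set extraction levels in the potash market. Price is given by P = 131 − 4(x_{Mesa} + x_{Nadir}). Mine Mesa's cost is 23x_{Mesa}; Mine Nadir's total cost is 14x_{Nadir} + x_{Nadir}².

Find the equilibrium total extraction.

17.4375

Mine Mesa's profit: π = x_{Mesa}(131 − 4(x_{Mesa} + x_{Nadir})) − 23x_{Mesa}.
∂π/∂x_{Mesa} = 108 − 8x_{Mesa} − 4x_{Nadir} = 0, so x_{Mesa} = 13.5 − 0.5x_{Nadir}.
For Nadir: ∂π/∂x_{Nadir} = 117 − 10x_{Nadir} − 4x_{Mesa} = 0 ⇒ x_{Nadir} = 11.7 − 0.4x_{Mesa}.
Solving the two reaction functions simultaneously: (1 − (−0.5)(−0.4))x_{Mesa} = 13.5 − 0.5·11.7, so 0.8x_{Mesa} = 7.65 and x_{Mesa} = 9.5625.
Then x_{Nadir} = 11.7 − 0.4·9.5625 = 7.875.
Total extraction: 9.5625 + 7.875 = 17.4375.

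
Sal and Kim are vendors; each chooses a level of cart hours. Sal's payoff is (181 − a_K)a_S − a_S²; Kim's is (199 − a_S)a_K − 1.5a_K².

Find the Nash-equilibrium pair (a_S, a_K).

68.8, 43.4

Expanding Sal's payoff: 181a_S − a_Ka_S − a_S².
∂π/∂a_S = 181 − a_K − 2a_S = 0, so a_S = 90.5 − 0.5a_K.
Likewise for Kim: a_K = 199/3 − (1/3)a_S.
Plugging a_K into Sal's best response: a_S = 90.5 − 0.5(199/3 − (1/3)a_S) ⇒ (5/6)a_S = 172/3, so a_S = 68.8.
Then a_K = 199/3 − (1/3)·68.8 = 43.4.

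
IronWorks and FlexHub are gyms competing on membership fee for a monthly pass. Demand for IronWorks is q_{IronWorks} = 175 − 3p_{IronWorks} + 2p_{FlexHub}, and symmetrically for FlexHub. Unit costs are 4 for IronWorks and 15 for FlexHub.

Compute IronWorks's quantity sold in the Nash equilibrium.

IronWorks's profit: π = (p_{IronWorks} − 4)(175 − 3p_{IronWorks} + 2p_{FlexHub}).
∂π/∂p_{IronWorks} = 187 − 6p_{IronWorks} + 2p_{FlexHub} = 0 ⇒ p_{IronWorks} = 187/6 + (1/3)p_{FlexHub}.
Similarly p_{FlexHub} = 110/3 + (1/3)p_{IronWorks}.
Solving the two reaction functions simultaneously: (1 − (1/3)(1/3))p_{IronWorks} = 187/6 + (1/3)·(110/3), so (8/9)p_{IronWorks} = 781/18 and p_{IronWorks} = 48.8125.
Then p_{FlexHub} = 110/3 + (1/3)·48.8125 = 52.9375.
q_{IronWorks} = 175 − 3·48.8125 + 2·52.9375 = 134.4375.

134.4375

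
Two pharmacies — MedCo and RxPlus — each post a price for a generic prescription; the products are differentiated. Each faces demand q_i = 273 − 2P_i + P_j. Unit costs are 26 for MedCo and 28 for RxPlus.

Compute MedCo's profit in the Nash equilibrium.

MedCo's profit: π = (P_{MedCo} − 26)(273 − 2P_{MedCo} + P_{RxPlus}).
∂π/∂P_{MedCo} = 325 − 4P_{MedCo} + P_{RxPlus} = 0 ⇒ P_{MedCo} = 81.25 + 0.25P_{RxPlus}.
Similarly P_{RxPlus} = 82.25 + 0.25P_{MedCo}.
Substituting the second reaction function into the first: P_{MedCo} = 81.25 + 0.25(82.25 + 0.25P_{MedCo}), which gives 0.9375P_{MedCo} = 101.8125 ⇒ P_{MedCo} = 108.6.
Then P_{RxPlus} = 82.25 + 0.25·108.6 = 109.4.
q_{MedCo} = 273 − 2·108.6 + 109.4 = 165.2.
Profit = (108.6 − 26)·165.2 = 13645.52.

13645.52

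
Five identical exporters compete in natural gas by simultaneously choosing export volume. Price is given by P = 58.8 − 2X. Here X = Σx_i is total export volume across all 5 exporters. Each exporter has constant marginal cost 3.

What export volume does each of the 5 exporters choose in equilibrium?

4.65

A representative exporter's profit is π_i = x_i(58.8 − 2X) − 3x_i, with X = x_i + Σ_{j≠i} x_j.
First-order condition: 55.8 − 4x_i − 2Σ_{j≠i} x_j = 0.
With identical exporters, set every x_j = x: then 55.8 − 4x − 8x = 0, i.e. x = 55.8/12 = 4.65.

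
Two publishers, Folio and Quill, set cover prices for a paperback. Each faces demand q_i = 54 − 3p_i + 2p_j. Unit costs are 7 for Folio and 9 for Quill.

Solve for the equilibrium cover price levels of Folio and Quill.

Folio's profit: π = (p_{Folio} − 7)(54 − 3p_{Folio} + 2p_{Quill}).
∂π/∂p_{Folio} = 75 − 6p_{Folio} + 2p_{Quill} = 0 ⇒ p_{Folio} = 12.5 + (1/3)p_{Quill}.
Similarly p_{Quill} = 13.5 + (1/3)p_{Folio}.
Solving the two reaction functions simultaneously: (1 − (1/3)(1/3))p_{Folio} = 12.5 + (1/3)·13.5, so (8/9)p_{Folio} = 17 and p_{Folio} = 19.125.
Then p_{Quill} = 13.5 + (1/3)·19.125 = 19.875.

19.125, 19.875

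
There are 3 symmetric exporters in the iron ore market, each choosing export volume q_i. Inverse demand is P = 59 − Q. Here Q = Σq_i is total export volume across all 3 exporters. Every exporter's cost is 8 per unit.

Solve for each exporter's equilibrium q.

12.75

A representative exporter's profit is π_i = q_i(59 − Q) − 8q_i, with Q = q_i + Σ_{j≠i} q_j.
First-order condition: 51 − 2q_i − Σ_{j≠i} q_j = 0.
In a symmetric equilibrium every exporter chooses the same q, so Σ_{j≠i} q_j = 2q. The condition becomes 51 − 4q = 0, giving q = 51/4 = 12.75.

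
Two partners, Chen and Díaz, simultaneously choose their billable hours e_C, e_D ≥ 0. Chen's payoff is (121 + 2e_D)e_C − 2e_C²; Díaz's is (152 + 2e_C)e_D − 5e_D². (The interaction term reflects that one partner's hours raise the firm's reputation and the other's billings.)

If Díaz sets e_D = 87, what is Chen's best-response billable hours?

73.75

Expanding Chen's payoff: 121e_C + 2e_De_C − 2e_C².
∂π/∂e_C = 121 + 2e_D − 4e_C = 0, so e_C = 30.25 + 0.5e_D.
At e_D = 87: e_C = 30.25 + 0.5·87 = 73.75.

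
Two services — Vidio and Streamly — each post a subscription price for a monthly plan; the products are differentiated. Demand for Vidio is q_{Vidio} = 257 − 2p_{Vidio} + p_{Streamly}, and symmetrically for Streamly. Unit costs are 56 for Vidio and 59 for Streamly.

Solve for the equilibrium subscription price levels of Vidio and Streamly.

Vidio's profit: π = (p_{Vidio} − 56)(257 − 2p_{Vidio} + p_{Streamly}).
∂π/∂p_{Vidio} = 369 − 4p_{Vidio} + p_{Streamly} = 0 ⇒ p_{Vidio} = 92.25 + 0.25p_{Streamly}.
Similarly p_{Streamly} = 93.75 + 0.25p_{Vidio}.
Plugging p_{Streamly} into Vidio's best response: p_{Vidio} = 92.25 + 0.25(93.75 + 0.25p_{Vidio}) ⇒ 0.9375p_{Vidio} = 115.6875, so p_{Vidio} = 123.4.
Then p_{Streamly} = 93.75 + 0.25·123.4 = 124.6.

123.4, 124.6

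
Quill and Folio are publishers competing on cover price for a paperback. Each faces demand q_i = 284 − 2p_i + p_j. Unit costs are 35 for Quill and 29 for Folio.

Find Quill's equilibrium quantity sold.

164.4

Quill's profit: π = (p_{Quill} − 35)(284 − 2p_{Quill} + p_{Folio}).
∂π/∂p_{Quill} = 354 − 4p_{Quill} + p_{Folio} = 0 ⇒ p_{Quill} = 88.5 + 0.25p_{Folio}.
Similarly p_{Folio} = 85.5 + 0.25p_{Quill}.
Solving the two reaction functions simultaneously: (1 − (0.25)(0.25))p_{Quill} = 88.5 + 0.25·85.5, so 0.9375p_{Quill} = 109.875 and p_{Quill} = 117.2.
Then p_{Folio} = 85.5 + 0.25·117.2 = 114.8.
q_{Quill} = 284 − 2·117.2 + 114.8 = 164.4.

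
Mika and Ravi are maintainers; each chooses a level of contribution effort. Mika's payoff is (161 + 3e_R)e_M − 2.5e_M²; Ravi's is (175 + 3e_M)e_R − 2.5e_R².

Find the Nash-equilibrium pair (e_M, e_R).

83.125, 84.875

Expanding Mika's payoff: 161e_M + 3e_Re_M − 2.5e_M².
∂π/∂e_M = 161 + 3e_R − 5e_M = 0, so e_M = 32.2 + 0.6e_R.
Likewise for Ravi: e_R = 35 + 0.6e_M.
Substituting the second reaction function into the first: e_M = 32.2 + 0.6(35 + 0.6e_M), which gives 0.64e_M = 53.2 ⇒ e_M = 83.125.
Then e_R = 35 + 0.6·83.125 = 84.875.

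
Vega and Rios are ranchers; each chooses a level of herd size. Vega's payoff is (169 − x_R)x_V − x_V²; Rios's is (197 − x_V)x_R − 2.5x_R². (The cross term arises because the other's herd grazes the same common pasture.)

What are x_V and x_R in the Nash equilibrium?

72, 25

Expanding Vega's payoff: 169x_V − x_Rx_V − x_V².
∂π/∂x_V = 169 − x_R − 2x_V = 0, so x_V = 84.5 − 0.5x_R.
Likewise for Rios: x_R = 39.4 − 0.2x_V.
Substituting the second reaction function into the first: x_V = 84.5 − 0.5(39.4 − 0.2x_V), which gives 0.9x_V = 64.8 ⇒ x_V = 72.
Then x_R = 39.4 − 0.2·72 = 25.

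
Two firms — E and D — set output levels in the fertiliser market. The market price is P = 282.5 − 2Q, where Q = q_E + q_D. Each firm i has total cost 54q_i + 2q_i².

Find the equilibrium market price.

Firm E's profit: π = q_E(282.5 − 2(q_E + q_D)) − 54q_E − 2q_E².
∂π/∂q_E = 228.5 − 8q_E − 2q_D = 0, so q_E = 28.5625 − 0.25q_D.
Setting q_E = q_D in the reaction function: q_E = 28.5625 − 0.25q_E, so q_E = 28.5625 / 1.25 = 22.85.
Equilibrium price: P = 282.5 − 2·45.7 = 191.1.

191.1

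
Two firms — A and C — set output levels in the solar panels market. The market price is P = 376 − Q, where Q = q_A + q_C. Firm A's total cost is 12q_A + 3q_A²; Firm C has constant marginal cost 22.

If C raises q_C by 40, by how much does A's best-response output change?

Firm A's profit: π = q_A(376 − (q_A + q_C)) − 12q_A − 3q_A².
∂π/∂q_A = 364 − 8q_A − q_C = 0, so q_A = 45.5 − 0.125q_C.
The reaction-function slope is −0.125, so a 40-unit rise in q_C moves q_A by −0.125 × 40 = −5. A's best response falls — the actions are strategic substitutes.

-5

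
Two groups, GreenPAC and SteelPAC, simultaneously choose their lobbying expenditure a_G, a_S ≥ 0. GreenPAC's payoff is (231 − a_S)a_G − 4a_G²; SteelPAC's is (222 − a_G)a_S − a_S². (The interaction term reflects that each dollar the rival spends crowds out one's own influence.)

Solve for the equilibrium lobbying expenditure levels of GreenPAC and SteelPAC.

Expanding GreenPAC's payoff: 231a_G − a_Sa_G − 4a_G².
∂π/∂a_G = 231 − a_S − 8a_G = 0, so a_G = 28.875 − 0.125a_S.
Likewise for SteelPAC: a_S = 111 − 0.5a_G.
Solving the two reaction functions simultaneously: (1 − (−0.125)(−0.5))a_G = 28.875 − 0.125·111, so 0.9375a_G = 15 and a_G = 16.
Then a_S = 111 − 0.5·16 = 103.

16, 103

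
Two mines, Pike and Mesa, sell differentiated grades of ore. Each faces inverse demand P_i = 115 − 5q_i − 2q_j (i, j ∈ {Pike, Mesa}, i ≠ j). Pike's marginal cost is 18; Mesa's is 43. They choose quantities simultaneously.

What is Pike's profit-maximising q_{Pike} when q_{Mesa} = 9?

7.9

Mine Pike's profit: π = q_{Pike}(115 − 5q_{Pike} − 2q_{Mesa}) − 18q_{Pike}.
∂π/∂q_{Pike} = 97 − 10q_{Pike} − 2q_{Mesa} = 0 ⇒ q_{Pike} = 9.7 − 0.2q_{Mesa}.
At q_{Mesa} = 9: q_{Pike} = 9.7 − 0.2·9 = 7.9.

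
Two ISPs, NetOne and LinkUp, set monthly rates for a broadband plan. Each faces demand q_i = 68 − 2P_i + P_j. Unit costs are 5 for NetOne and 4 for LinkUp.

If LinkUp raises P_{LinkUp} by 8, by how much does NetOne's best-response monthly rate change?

NetOne's profit: π = (P_{NetOne} − 5)(68 − 2P_{NetOne} + P_{LinkUp}).
∂π/∂P_{NetOne} = 78 − 4P_{NetOne} + P_{LinkUp} = 0 ⇒ P_{NetOne} = 19.5 + 0.25P_{LinkUp}.
The reaction-function slope is 0.25, so an 8-unit rise in P_{LinkUp} moves P_{NetOne} by 0.25 × 8 = 2. NetOne's best response rises — the actions are strategic complements.

2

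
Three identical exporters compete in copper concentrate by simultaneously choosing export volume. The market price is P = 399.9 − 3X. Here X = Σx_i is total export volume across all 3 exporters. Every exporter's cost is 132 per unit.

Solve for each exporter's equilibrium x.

22.325

A representative exporter's profit is π_i = x_i(399.9 − 3X) − 132x_i, with X = x_i + Σ_{j≠i} x_j.
First-order condition: 267.9 − 6x_i − 3Σ_{j≠i} x_j = 0.
Imposing symmetry (x_j = x for all j) turns Σ_{j≠i} x_j into 2x, so 267.9 = 12x and x = 22.325.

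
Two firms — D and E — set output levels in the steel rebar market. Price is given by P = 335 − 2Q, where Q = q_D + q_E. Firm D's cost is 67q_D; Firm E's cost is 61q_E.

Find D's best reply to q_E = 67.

33.5

Firm D's profit: π = q_D(335 − 2(q_D + q_E)) − 67q_D.
∂π/∂q_D = 268 − 4q_D − 2q_E = 0, so q_D = 67 − 0.5q_E.
At q_E = 67: q_D = 67 − 0.5·67 = 33.5.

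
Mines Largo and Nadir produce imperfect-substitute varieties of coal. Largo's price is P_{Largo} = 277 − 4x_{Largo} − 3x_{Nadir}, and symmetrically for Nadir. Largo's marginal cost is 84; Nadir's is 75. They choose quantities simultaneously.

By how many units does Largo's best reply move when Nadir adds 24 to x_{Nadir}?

Mine Largo's profit: π = x_{Largo}(277 − 4x_{Largo} − 3x_{Nadir}) − 84x_{Largo}.
∂π/∂x_{Largo} = 193 − 8x_{Largo} − 3x_{Nadir} = 0 ⇒ x_{Largo} = 24.125 − 0.375x_{Nadir}.
The reaction-function slope is −0.375, so a 24-unit rise in x_{Nadir} moves x_{Largo} by −0.375 × 24 = −9. Largo's best response falls — the actions are strategic substitutes.

-9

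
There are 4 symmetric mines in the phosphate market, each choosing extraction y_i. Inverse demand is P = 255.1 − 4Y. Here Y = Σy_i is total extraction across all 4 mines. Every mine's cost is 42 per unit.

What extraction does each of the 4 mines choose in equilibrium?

10.655

A representative mine's profit is π_i = y_i(255.1 − 4Y) − 42y_i, with Y = y_i + Σ_{j≠i} y_j.
First-order condition: 213.1 − 8y_i − 4Σ_{j≠i} y_j = 0.
Imposing symmetry (y_j = y for all j) turns Σ_{j≠i} y_j into 3y, so 213.1 = 20y and y = 10.655.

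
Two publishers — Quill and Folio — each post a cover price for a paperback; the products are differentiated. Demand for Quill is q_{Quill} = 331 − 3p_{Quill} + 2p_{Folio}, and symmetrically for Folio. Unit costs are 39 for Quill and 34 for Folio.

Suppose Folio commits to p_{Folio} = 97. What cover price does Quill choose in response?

107

Quill's profit: π = (p_{Quill} − 39)(331 − 3p_{Quill} + 2p_{Folio}).
∂π/∂p_{Quill} = 448 − 6p_{Quill} + 2p_{Folio} = 0 ⇒ p_{Quill} = 224/3 + (1/3)p_{Folio}.
At p_{Folio} = 97: p_{Quill} = 224/3 + (1/3)·97 = 107.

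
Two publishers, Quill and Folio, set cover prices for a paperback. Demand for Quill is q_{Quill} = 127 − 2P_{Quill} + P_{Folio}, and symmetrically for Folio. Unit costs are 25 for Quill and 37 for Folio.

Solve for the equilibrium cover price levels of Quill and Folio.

Quill's profit: π = (P_{Quill} − 25)(127 − 2P_{Quill} + P_{Folio}).
∂π/∂P_{Quill} = 177 − 4P_{Quill} + P_{Folio} = 0 ⇒ P_{Quill} = 44.25 + 0.25P_{Folio}.
Similarly P_{Folio} = 50.25 + 0.25P_{Quill}.
Substituting the second reaction function into the first: P_{Quill} = 44.25 + 0.25(50.25 + 0.25P_{Quill}), which gives 0.9375P_{Quill} = 56.8125 ⇒ P_{Quill} = 60.6.
Then P_{Folio} = 50.25 + 0.25·60.6 = 65.4.

60.6, 65.4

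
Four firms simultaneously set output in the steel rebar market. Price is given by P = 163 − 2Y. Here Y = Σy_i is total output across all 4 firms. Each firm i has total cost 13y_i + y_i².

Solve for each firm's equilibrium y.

12.5

A representative firm's profit is π_i = y_i(163 − 2Y) − 13y_i − y_i², with Y = y_i + Σ_{j≠i} y_j.
First-order condition: 150 − 6y_i − 2Σ_{j≠i} y_j = 0.
In a symmetric equilibrium every firm chooses the same y, so Σ_{j≠i} y_j = 3y. The condition becomes 150 − 12y = 0, giving y = 150/12 = 12.5.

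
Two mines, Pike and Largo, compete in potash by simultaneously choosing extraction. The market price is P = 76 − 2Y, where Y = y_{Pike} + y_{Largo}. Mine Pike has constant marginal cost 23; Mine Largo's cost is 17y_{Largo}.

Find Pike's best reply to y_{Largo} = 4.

11.25

Mine Pike's profit: π = y_{Pike}(76 − 2(y_{Pike} + y_{Largo})) − 23y_{Pike}.
∂π/∂y_{Pike} = 53 − 4y_{Pike} − 2y_{Largo} = 0, so y_{Pike} = 13.25 − 0.5y_{Largo}.
At y_{Largo} = 4: y_{Pike} = 13.25 − 0.5·4 = 11.25.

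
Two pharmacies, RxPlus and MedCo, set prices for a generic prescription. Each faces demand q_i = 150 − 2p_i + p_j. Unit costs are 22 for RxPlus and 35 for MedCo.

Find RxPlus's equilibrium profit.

RxPlus's profit: π = (p_{RxPlus} − 22)(150 − 2p_{RxPlus} + p_{MedCo}).
∂π/∂p_{RxPlus} = 194 − 4p_{RxPlus} + p_{MedCo} = 0 ⇒ p_{RxPlus} = 48.5 + 0.25p_{MedCo}.
Similarly p_{MedCo} = 55 + 0.25p_{RxPlus}.
Plugging p_{MedCo} into RxPlus's best response: p_{RxPlus} = 48.5 + 0.25(55 + 0.25p_{RxPlus}) ⇒ 0.9375p_{RxPlus} = 62.25, so p_{RxPlus} = 66.4.
Then p_{MedCo} = 55 + 0.25·66.4 = 71.6.
q_{RxPlus} = 150 − 2·66.4 + 71.6 = 88.8.
Profit = (66.4 − 22)·88.8 = 3942.72.

3942.72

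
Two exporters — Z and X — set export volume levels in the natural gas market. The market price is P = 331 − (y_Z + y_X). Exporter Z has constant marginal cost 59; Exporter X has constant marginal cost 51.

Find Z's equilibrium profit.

7744

Exporter Z's profit: π = y_Z(331 − (y_Z + y_X)) − 59y_Z.
∂π/∂y_Z = 272 − 2y_Z − y_X = 0, so y_Z = 136 − 0.5y_X.
By the same steps for X: y_X = 140 − 0.5y_Z.
Plugging y_X into Z's best response: y_Z = 136 − 0.5(140 − 0.5y_Z) ⇒ 0.75y_Z = 66, so y_Z = 88.
Then y_X = 140 − 0.5·88 = 96.
Price P = 331 − 184 = 147.
Z's profit: (147 − 59)·88 = 7744.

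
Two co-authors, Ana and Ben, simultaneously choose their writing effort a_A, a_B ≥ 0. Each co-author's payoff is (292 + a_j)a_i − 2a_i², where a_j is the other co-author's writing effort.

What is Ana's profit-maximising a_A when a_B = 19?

Ana's payoff is (292 + a_B)a_A − 2a_A².
∂π/∂a_A = 292 + a_B − 4a_A = 0, so a_A = 73 + 0.25a_B.
At a_B = 19: a_A = 73 + 0.25·19 = 77.75.

77.75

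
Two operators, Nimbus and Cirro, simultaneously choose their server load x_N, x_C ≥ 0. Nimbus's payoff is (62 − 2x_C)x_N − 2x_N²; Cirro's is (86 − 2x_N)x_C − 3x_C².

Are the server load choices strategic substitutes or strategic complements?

strategic substitutes

Expanding Nimbus's payoff: 62x_N − 2x_Cx_N − 2x_N².
∂π/∂x_N = 62 − 2x_C − 4x_N = 0, so x_N = 15.5 − 0.5x_C.
The best-response slope dx_N/dx_C = −0.5 < 0: the reaction function is downward-sloping, so the choices are strategic substitutes.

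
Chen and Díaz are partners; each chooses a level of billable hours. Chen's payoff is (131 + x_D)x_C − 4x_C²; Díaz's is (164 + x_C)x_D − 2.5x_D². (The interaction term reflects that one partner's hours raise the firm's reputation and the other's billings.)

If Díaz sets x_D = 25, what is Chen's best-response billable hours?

19.5

Expanding Chen's payoff: 131x_C + x_Dx_C − 4x_C².
∂π/∂x_C = 131 + x_D − 8x_C = 0, so x_C = 16.375 + 0.125x_D.
At x_D = 25: x_C = 16.375 + 0.125·25 = 19.5.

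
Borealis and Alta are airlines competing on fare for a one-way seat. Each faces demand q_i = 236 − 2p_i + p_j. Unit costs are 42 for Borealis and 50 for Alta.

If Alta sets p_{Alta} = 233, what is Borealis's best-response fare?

138.25

Borealis's profit: π = (p_{Borealis} − 42)(236 − 2p_{Borealis} + p_{Alta}).
∂π/∂p_{Borealis} = 320 − 4p_{Borealis} + p_{Alta} = 0 ⇒ p_{Borealis} = 80 + 0.25p_{Alta}.
At p_{Alta} = 233: p_{Borealis} = 80 + 0.25·233 = 138.25.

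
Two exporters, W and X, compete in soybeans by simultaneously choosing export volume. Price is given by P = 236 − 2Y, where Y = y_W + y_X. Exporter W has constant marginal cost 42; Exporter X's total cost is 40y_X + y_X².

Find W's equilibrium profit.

Exporter W's profit: π = y_W(236 − 2(y_W + y_X)) − 42y_W.
∂π/∂y_W = 194 − 4y_W − 2y_X = 0, so y_W = 48.5 − 0.5y_X.
For X: ∂π/∂y_X = 196 − 6y_X − 2y_W = 0 ⇒ y_X = 98/3 − (1/3)y_W.
Solving the two reaction functions simultaneously: (1 − (−0.5)(−1/3))y_W = 48.5 − 0.5·(98/3), so (5/6)y_W = 193/6 and y_W = 38.6.
Then y_X = 98/3 − (1/3)·38.6 = 19.8.
Price P = 236 − 2·58.4 = 119.2.
W's profit: (119.2 − 42)·38.6 = 2979.92.

2979.92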